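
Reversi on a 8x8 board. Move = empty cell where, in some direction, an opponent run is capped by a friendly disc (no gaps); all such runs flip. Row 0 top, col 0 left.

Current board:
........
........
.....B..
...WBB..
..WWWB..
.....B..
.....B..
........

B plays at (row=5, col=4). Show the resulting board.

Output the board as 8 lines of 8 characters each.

Answer: ........
........
.....B..
...WBB..
..WWBB..
....BB..
.....B..
........

Derivation:
Place B at (5,4); scan 8 dirs for brackets.
Dir NW: opp run (4,3), next='.' -> no flip
Dir N: opp run (4,4) capped by B -> flip
Dir NE: first cell 'B' (not opp) -> no flip
Dir W: first cell '.' (not opp) -> no flip
Dir E: first cell 'B' (not opp) -> no flip
Dir SW: first cell '.' (not opp) -> no flip
Dir S: first cell '.' (not opp) -> no flip
Dir SE: first cell 'B' (not opp) -> no flip
All flips: (4,4)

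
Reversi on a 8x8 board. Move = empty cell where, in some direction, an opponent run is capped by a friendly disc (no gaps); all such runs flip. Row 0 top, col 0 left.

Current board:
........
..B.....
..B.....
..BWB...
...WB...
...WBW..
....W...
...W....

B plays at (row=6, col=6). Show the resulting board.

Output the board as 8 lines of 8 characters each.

Answer: ........
..B.....
..B.....
..BWB...
...WB...
...WBB..
....W.B.
...W....

Derivation:
Place B at (6,6); scan 8 dirs for brackets.
Dir NW: opp run (5,5) capped by B -> flip
Dir N: first cell '.' (not opp) -> no flip
Dir NE: first cell '.' (not opp) -> no flip
Dir W: first cell '.' (not opp) -> no flip
Dir E: first cell '.' (not opp) -> no flip
Dir SW: first cell '.' (not opp) -> no flip
Dir S: first cell '.' (not opp) -> no flip
Dir SE: first cell '.' (not opp) -> no flip
All flips: (5,5)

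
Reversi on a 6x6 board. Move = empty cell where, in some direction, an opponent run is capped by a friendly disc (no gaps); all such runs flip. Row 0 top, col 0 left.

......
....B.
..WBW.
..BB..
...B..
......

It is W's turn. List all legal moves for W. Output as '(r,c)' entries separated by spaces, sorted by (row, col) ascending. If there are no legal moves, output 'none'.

Answer: (0,4) (4,2) (4,4)

Derivation:
(0,3): no bracket -> illegal
(0,4): flips 1 -> legal
(0,5): no bracket -> illegal
(1,2): no bracket -> illegal
(1,3): no bracket -> illegal
(1,5): no bracket -> illegal
(2,1): no bracket -> illegal
(2,5): no bracket -> illegal
(3,1): no bracket -> illegal
(3,4): no bracket -> illegal
(4,1): no bracket -> illegal
(4,2): flips 2 -> legal
(4,4): flips 1 -> legal
(5,2): no bracket -> illegal
(5,3): no bracket -> illegal
(5,4): no bracket -> illegal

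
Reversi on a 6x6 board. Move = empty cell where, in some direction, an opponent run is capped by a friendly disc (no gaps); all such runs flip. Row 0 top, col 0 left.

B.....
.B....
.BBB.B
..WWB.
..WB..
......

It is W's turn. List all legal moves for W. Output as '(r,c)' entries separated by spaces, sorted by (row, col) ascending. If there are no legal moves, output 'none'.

(0,1): no bracket -> illegal
(0,2): no bracket -> illegal
(1,0): flips 1 -> legal
(1,2): flips 1 -> legal
(1,3): flips 1 -> legal
(1,4): flips 1 -> legal
(1,5): no bracket -> illegal
(2,0): no bracket -> illegal
(2,4): no bracket -> illegal
(3,0): no bracket -> illegal
(3,1): no bracket -> illegal
(3,5): flips 1 -> legal
(4,4): flips 1 -> legal
(4,5): no bracket -> illegal
(5,2): no bracket -> illegal
(5,3): flips 1 -> legal
(5,4): flips 1 -> legal

Answer: (1,0) (1,2) (1,3) (1,4) (3,5) (4,4) (5,3) (5,4)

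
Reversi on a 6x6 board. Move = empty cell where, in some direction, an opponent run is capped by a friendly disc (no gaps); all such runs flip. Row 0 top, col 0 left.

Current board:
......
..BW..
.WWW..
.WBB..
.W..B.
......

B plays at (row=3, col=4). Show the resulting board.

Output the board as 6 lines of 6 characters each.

Answer: ......
..BW..
.WWB..
.WBBB.
.W..B.
......

Derivation:
Place B at (3,4); scan 8 dirs for brackets.
Dir NW: opp run (2,3) capped by B -> flip
Dir N: first cell '.' (not opp) -> no flip
Dir NE: first cell '.' (not opp) -> no flip
Dir W: first cell 'B' (not opp) -> no flip
Dir E: first cell '.' (not opp) -> no flip
Dir SW: first cell '.' (not opp) -> no flip
Dir S: first cell 'B' (not opp) -> no flip
Dir SE: first cell '.' (not opp) -> no flip
All flips: (2,3)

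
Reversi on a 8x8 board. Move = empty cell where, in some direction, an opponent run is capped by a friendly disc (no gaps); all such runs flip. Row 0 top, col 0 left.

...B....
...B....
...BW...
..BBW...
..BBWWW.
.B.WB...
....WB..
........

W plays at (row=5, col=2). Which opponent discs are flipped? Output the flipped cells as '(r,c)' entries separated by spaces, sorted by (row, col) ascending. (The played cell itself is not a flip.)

Answer: (4,3)

Derivation:
Dir NW: first cell '.' (not opp) -> no flip
Dir N: opp run (4,2) (3,2), next='.' -> no flip
Dir NE: opp run (4,3) capped by W -> flip
Dir W: opp run (5,1), next='.' -> no flip
Dir E: first cell 'W' (not opp) -> no flip
Dir SW: first cell '.' (not opp) -> no flip
Dir S: first cell '.' (not opp) -> no flip
Dir SE: first cell '.' (not opp) -> no flip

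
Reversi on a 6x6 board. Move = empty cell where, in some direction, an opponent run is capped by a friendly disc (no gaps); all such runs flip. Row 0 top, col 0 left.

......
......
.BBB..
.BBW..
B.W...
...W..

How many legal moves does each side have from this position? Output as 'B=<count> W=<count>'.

-- B to move --
(2,4): no bracket -> illegal
(3,4): flips 1 -> legal
(4,1): no bracket -> illegal
(4,3): flips 1 -> legal
(4,4): flips 1 -> legal
(5,1): no bracket -> illegal
(5,2): flips 1 -> legal
(5,4): no bracket -> illegal
B mobility = 4
-- W to move --
(1,0): no bracket -> illegal
(1,1): flips 1 -> legal
(1,2): flips 2 -> legal
(1,3): flips 1 -> legal
(1,4): no bracket -> illegal
(2,0): flips 1 -> legal
(2,4): no bracket -> illegal
(3,0): flips 2 -> legal
(3,4): no bracket -> illegal
(4,1): no bracket -> illegal
(4,3): no bracket -> illegal
(5,0): no bracket -> illegal
(5,1): no bracket -> illegal
W mobility = 5

Answer: B=4 W=5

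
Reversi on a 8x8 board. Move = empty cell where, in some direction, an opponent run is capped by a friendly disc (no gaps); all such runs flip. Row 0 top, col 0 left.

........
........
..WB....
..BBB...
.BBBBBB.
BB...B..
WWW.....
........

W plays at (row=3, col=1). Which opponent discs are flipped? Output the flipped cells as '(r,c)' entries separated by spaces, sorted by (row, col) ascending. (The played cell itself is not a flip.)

Answer: (4,1) (5,1)

Derivation:
Dir NW: first cell '.' (not opp) -> no flip
Dir N: first cell '.' (not opp) -> no flip
Dir NE: first cell 'W' (not opp) -> no flip
Dir W: first cell '.' (not opp) -> no flip
Dir E: opp run (3,2) (3,3) (3,4), next='.' -> no flip
Dir SW: first cell '.' (not opp) -> no flip
Dir S: opp run (4,1) (5,1) capped by W -> flip
Dir SE: opp run (4,2), next='.' -> no flip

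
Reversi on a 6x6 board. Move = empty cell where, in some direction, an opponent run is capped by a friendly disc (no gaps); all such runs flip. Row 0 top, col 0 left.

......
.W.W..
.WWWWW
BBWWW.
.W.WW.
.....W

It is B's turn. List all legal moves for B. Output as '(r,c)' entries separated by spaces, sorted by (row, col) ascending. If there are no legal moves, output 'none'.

Answer: (0,1) (0,4) (1,2) (3,5) (5,1) (5,2)

Derivation:
(0,0): no bracket -> illegal
(0,1): flips 2 -> legal
(0,2): no bracket -> illegal
(0,3): no bracket -> illegal
(0,4): flips 2 -> legal
(1,0): no bracket -> illegal
(1,2): flips 1 -> legal
(1,4): no bracket -> illegal
(1,5): no bracket -> illegal
(2,0): no bracket -> illegal
(3,5): flips 3 -> legal
(4,0): no bracket -> illegal
(4,2): no bracket -> illegal
(4,5): no bracket -> illegal
(5,0): no bracket -> illegal
(5,1): flips 1 -> legal
(5,2): flips 1 -> legal
(5,3): no bracket -> illegal
(5,4): no bracket -> illegal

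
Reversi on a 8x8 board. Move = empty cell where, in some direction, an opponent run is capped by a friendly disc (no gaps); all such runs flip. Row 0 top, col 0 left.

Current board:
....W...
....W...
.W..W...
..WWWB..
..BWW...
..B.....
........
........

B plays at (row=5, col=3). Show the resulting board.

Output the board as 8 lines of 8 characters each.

Place B at (5,3); scan 8 dirs for brackets.
Dir NW: first cell 'B' (not opp) -> no flip
Dir N: opp run (4,3) (3,3), next='.' -> no flip
Dir NE: opp run (4,4) capped by B -> flip
Dir W: first cell 'B' (not opp) -> no flip
Dir E: first cell '.' (not opp) -> no flip
Dir SW: first cell '.' (not opp) -> no flip
Dir S: first cell '.' (not opp) -> no flip
Dir SE: first cell '.' (not opp) -> no flip
All flips: (4,4)

Answer: ....W...
....W...
.W..W...
..WWWB..
..BWB...
..BB....
........
........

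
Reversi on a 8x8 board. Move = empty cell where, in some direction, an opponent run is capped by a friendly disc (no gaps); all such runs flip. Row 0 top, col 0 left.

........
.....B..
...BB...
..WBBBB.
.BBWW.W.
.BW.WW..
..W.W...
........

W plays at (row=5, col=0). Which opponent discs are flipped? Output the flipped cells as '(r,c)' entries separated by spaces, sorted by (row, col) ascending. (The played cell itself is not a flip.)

Dir NW: edge -> no flip
Dir N: first cell '.' (not opp) -> no flip
Dir NE: opp run (4,1) capped by W -> flip
Dir W: edge -> no flip
Dir E: opp run (5,1) capped by W -> flip
Dir SW: edge -> no flip
Dir S: first cell '.' (not opp) -> no flip
Dir SE: first cell '.' (not opp) -> no flip

Answer: (4,1) (5,1)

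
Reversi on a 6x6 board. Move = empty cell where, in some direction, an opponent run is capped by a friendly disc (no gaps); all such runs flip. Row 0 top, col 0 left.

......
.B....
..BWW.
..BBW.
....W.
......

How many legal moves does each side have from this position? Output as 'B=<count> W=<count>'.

-- B to move --
(1,2): no bracket -> illegal
(1,3): flips 1 -> legal
(1,4): flips 1 -> legal
(1,5): flips 1 -> legal
(2,5): flips 2 -> legal
(3,5): flips 1 -> legal
(4,3): no bracket -> illegal
(4,5): no bracket -> illegal
(5,3): no bracket -> illegal
(5,4): no bracket -> illegal
(5,5): flips 1 -> legal
B mobility = 6
-- W to move --
(0,0): flips 3 -> legal
(0,1): no bracket -> illegal
(0,2): no bracket -> illegal
(1,0): no bracket -> illegal
(1,2): no bracket -> illegal
(1,3): no bracket -> illegal
(2,0): no bracket -> illegal
(2,1): flips 1 -> legal
(3,1): flips 2 -> legal
(4,1): flips 1 -> legal
(4,2): flips 1 -> legal
(4,3): flips 1 -> legal
W mobility = 6

Answer: B=6 W=6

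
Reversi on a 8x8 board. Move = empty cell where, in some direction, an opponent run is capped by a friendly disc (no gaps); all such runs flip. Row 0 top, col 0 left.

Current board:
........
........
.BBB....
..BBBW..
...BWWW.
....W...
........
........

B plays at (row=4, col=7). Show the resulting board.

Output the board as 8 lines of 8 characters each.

Place B at (4,7); scan 8 dirs for brackets.
Dir NW: first cell '.' (not opp) -> no flip
Dir N: first cell '.' (not opp) -> no flip
Dir NE: edge -> no flip
Dir W: opp run (4,6) (4,5) (4,4) capped by B -> flip
Dir E: edge -> no flip
Dir SW: first cell '.' (not opp) -> no flip
Dir S: first cell '.' (not opp) -> no flip
Dir SE: edge -> no flip
All flips: (4,4) (4,5) (4,6)

Answer: ........
........
.BBB....
..BBBW..
...BBBBB
....W...
........
........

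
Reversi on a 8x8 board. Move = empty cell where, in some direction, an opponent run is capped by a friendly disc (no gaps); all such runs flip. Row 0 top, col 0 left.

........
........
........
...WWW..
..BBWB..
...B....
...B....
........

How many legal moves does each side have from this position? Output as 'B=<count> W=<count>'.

-- B to move --
(2,2): no bracket -> illegal
(2,3): flips 2 -> legal
(2,4): flips 1 -> legal
(2,5): flips 2 -> legal
(2,6): flips 2 -> legal
(3,2): no bracket -> illegal
(3,6): no bracket -> illegal
(4,6): no bracket -> illegal
(5,4): no bracket -> illegal
(5,5): no bracket -> illegal
B mobility = 4
-- W to move --
(3,1): no bracket -> illegal
(3,2): no bracket -> illegal
(3,6): no bracket -> illegal
(4,1): flips 2 -> legal
(4,6): flips 1 -> legal
(5,1): flips 1 -> legal
(5,2): flips 1 -> legal
(5,4): no bracket -> illegal
(5,5): flips 1 -> legal
(5,6): flips 1 -> legal
(6,2): flips 1 -> legal
(6,4): no bracket -> illegal
(7,2): no bracket -> illegal
(7,3): flips 3 -> legal
(7,4): no bracket -> illegal
W mobility = 8

Answer: B=4 W=8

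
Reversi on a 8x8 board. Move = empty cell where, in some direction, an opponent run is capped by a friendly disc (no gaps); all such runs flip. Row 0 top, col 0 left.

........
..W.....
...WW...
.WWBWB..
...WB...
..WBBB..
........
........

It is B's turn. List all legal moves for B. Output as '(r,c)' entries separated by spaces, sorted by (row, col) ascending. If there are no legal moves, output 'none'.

Answer: (1,3) (1,4) (1,5) (2,1) (3,0) (4,2) (5,1)

Derivation:
(0,1): no bracket -> illegal
(0,2): no bracket -> illegal
(0,3): no bracket -> illegal
(1,1): no bracket -> illegal
(1,3): flips 2 -> legal
(1,4): flips 2 -> legal
(1,5): flips 1 -> legal
(2,0): no bracket -> illegal
(2,1): flips 2 -> legal
(2,2): no bracket -> illegal
(2,5): no bracket -> illegal
(3,0): flips 2 -> legal
(4,0): no bracket -> illegal
(4,1): no bracket -> illegal
(4,2): flips 1 -> legal
(4,5): no bracket -> illegal
(5,1): flips 1 -> legal
(6,1): no bracket -> illegal
(6,2): no bracket -> illegal
(6,3): no bracket -> illegal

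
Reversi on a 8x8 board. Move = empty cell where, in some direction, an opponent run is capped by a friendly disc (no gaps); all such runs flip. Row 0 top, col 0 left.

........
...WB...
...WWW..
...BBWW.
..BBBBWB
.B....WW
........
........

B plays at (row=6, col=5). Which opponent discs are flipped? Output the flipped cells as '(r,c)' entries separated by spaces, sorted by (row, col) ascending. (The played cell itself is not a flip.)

Answer: (5,6)

Derivation:
Dir NW: first cell '.' (not opp) -> no flip
Dir N: first cell '.' (not opp) -> no flip
Dir NE: opp run (5,6) capped by B -> flip
Dir W: first cell '.' (not opp) -> no flip
Dir E: first cell '.' (not opp) -> no flip
Dir SW: first cell '.' (not opp) -> no flip
Dir S: first cell '.' (not opp) -> no flip
Dir SE: first cell '.' (not opp) -> no flip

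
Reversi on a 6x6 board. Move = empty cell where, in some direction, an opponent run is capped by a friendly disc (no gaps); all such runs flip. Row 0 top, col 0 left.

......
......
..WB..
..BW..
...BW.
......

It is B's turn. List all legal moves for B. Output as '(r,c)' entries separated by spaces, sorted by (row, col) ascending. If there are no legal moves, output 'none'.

Answer: (1,2) (2,1) (3,4) (4,5)

Derivation:
(1,1): no bracket -> illegal
(1,2): flips 1 -> legal
(1,3): no bracket -> illegal
(2,1): flips 1 -> legal
(2,4): no bracket -> illegal
(3,1): no bracket -> illegal
(3,4): flips 1 -> legal
(3,5): no bracket -> illegal
(4,2): no bracket -> illegal
(4,5): flips 1 -> legal
(5,3): no bracket -> illegal
(5,4): no bracket -> illegal
(5,5): no bracket -> illegal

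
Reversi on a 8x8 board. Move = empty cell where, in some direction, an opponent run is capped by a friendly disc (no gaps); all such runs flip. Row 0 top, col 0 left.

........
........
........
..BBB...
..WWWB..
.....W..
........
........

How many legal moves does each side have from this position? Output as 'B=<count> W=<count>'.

Answer: B=7 W=7

Derivation:
-- B to move --
(3,1): no bracket -> illegal
(3,5): no bracket -> illegal
(4,1): flips 3 -> legal
(4,6): no bracket -> illegal
(5,1): flips 1 -> legal
(5,2): flips 2 -> legal
(5,3): flips 1 -> legal
(5,4): flips 2 -> legal
(5,6): no bracket -> illegal
(6,4): no bracket -> illegal
(6,5): flips 1 -> legal
(6,6): flips 2 -> legal
B mobility = 7
-- W to move --
(2,1): flips 1 -> legal
(2,2): flips 2 -> legal
(2,3): flips 1 -> legal
(2,4): flips 2 -> legal
(2,5): flips 1 -> legal
(3,1): no bracket -> illegal
(3,5): flips 1 -> legal
(3,6): no bracket -> illegal
(4,1): no bracket -> illegal
(4,6): flips 1 -> legal
(5,4): no bracket -> illegal
(5,6): no bracket -> illegal
W mobility = 7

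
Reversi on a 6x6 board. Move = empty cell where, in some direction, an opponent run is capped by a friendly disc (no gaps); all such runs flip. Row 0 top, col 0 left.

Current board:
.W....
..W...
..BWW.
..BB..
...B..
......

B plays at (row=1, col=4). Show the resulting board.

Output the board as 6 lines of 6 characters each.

Answer: .W....
..W.B.
..BBW.
..BB..
...B..
......

Derivation:
Place B at (1,4); scan 8 dirs for brackets.
Dir NW: first cell '.' (not opp) -> no flip
Dir N: first cell '.' (not opp) -> no flip
Dir NE: first cell '.' (not opp) -> no flip
Dir W: first cell '.' (not opp) -> no flip
Dir E: first cell '.' (not opp) -> no flip
Dir SW: opp run (2,3) capped by B -> flip
Dir S: opp run (2,4), next='.' -> no flip
Dir SE: first cell '.' (not opp) -> no flip
All flips: (2,3)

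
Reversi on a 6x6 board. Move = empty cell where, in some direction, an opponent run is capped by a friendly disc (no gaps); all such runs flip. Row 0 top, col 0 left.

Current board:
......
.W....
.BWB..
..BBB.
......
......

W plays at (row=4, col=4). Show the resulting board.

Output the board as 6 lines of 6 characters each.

Place W at (4,4); scan 8 dirs for brackets.
Dir NW: opp run (3,3) capped by W -> flip
Dir N: opp run (3,4), next='.' -> no flip
Dir NE: first cell '.' (not opp) -> no flip
Dir W: first cell '.' (not opp) -> no flip
Dir E: first cell '.' (not opp) -> no flip
Dir SW: first cell '.' (not opp) -> no flip
Dir S: first cell '.' (not opp) -> no flip
Dir SE: first cell '.' (not opp) -> no flip
All flips: (3,3)

Answer: ......
.W....
.BWB..
..BWB.
....W.
......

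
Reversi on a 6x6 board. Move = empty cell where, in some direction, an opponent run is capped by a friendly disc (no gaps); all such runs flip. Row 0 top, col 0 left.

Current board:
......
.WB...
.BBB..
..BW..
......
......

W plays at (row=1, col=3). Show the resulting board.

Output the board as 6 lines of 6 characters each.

Place W at (1,3); scan 8 dirs for brackets.
Dir NW: first cell '.' (not opp) -> no flip
Dir N: first cell '.' (not opp) -> no flip
Dir NE: first cell '.' (not opp) -> no flip
Dir W: opp run (1,2) capped by W -> flip
Dir E: first cell '.' (not opp) -> no flip
Dir SW: opp run (2,2), next='.' -> no flip
Dir S: opp run (2,3) capped by W -> flip
Dir SE: first cell '.' (not opp) -> no flip
All flips: (1,2) (2,3)

Answer: ......
.WWW..
.BBW..
..BW..
......
......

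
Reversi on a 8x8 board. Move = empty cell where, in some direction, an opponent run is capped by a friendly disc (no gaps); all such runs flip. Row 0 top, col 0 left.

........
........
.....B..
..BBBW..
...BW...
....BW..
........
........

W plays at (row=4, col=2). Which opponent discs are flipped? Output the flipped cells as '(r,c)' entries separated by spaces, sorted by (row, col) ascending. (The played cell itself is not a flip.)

Dir NW: first cell '.' (not opp) -> no flip
Dir N: opp run (3,2), next='.' -> no flip
Dir NE: opp run (3,3), next='.' -> no flip
Dir W: first cell '.' (not opp) -> no flip
Dir E: opp run (4,3) capped by W -> flip
Dir SW: first cell '.' (not opp) -> no flip
Dir S: first cell '.' (not opp) -> no flip
Dir SE: first cell '.' (not opp) -> no flip

Answer: (4,3)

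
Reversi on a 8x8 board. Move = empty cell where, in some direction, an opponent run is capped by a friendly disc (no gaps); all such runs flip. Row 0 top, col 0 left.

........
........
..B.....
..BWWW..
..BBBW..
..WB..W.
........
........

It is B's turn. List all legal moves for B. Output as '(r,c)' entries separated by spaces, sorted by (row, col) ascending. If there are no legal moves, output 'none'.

Answer: (2,3) (2,4) (2,5) (2,6) (3,6) (4,6) (5,1) (6,1) (6,2)

Derivation:
(2,3): flips 1 -> legal
(2,4): flips 2 -> legal
(2,5): flips 1 -> legal
(2,6): flips 1 -> legal
(3,6): flips 3 -> legal
(4,1): no bracket -> illegal
(4,6): flips 1 -> legal
(4,7): no bracket -> illegal
(5,1): flips 1 -> legal
(5,4): no bracket -> illegal
(5,5): no bracket -> illegal
(5,7): no bracket -> illegal
(6,1): flips 1 -> legal
(6,2): flips 1 -> legal
(6,3): no bracket -> illegal
(6,5): no bracket -> illegal
(6,6): no bracket -> illegal
(6,7): no bracket -> illegal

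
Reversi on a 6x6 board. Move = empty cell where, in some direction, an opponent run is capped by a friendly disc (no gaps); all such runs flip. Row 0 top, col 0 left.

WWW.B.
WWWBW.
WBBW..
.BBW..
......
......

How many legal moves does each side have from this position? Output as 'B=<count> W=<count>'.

-- B to move --
(0,3): flips 1 -> legal
(0,5): flips 2 -> legal
(1,5): flips 1 -> legal
(2,4): flips 2 -> legal
(2,5): no bracket -> illegal
(3,0): no bracket -> illegal
(3,4): flips 1 -> legal
(4,2): no bracket -> illegal
(4,3): flips 2 -> legal
(4,4): flips 1 -> legal
B mobility = 7
-- W to move --
(0,3): flips 1 -> legal
(0,5): no bracket -> illegal
(1,5): no bracket -> illegal
(2,4): flips 1 -> legal
(3,0): flips 3 -> legal
(4,0): no bracket -> illegal
(4,1): flips 3 -> legal
(4,2): flips 3 -> legal
(4,3): flips 2 -> legal
W mobility = 6

Answer: B=7 W=6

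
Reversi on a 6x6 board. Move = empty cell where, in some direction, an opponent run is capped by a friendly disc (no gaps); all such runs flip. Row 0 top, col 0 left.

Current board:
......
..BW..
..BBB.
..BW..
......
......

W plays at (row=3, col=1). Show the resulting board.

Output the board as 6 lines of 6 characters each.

Answer: ......
..BW..
..WBB.
.WWW..
......
......

Derivation:
Place W at (3,1); scan 8 dirs for brackets.
Dir NW: first cell '.' (not opp) -> no flip
Dir N: first cell '.' (not opp) -> no flip
Dir NE: opp run (2,2) capped by W -> flip
Dir W: first cell '.' (not opp) -> no flip
Dir E: opp run (3,2) capped by W -> flip
Dir SW: first cell '.' (not opp) -> no flip
Dir S: first cell '.' (not opp) -> no flip
Dir SE: first cell '.' (not opp) -> no flip
All flips: (2,2) (3,2)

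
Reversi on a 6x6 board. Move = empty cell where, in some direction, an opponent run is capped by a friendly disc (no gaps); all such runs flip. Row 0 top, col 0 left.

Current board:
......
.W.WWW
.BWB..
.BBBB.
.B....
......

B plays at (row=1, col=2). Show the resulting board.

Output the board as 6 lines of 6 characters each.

Place B at (1,2); scan 8 dirs for brackets.
Dir NW: first cell '.' (not opp) -> no flip
Dir N: first cell '.' (not opp) -> no flip
Dir NE: first cell '.' (not opp) -> no flip
Dir W: opp run (1,1), next='.' -> no flip
Dir E: opp run (1,3) (1,4) (1,5), next=edge -> no flip
Dir SW: first cell 'B' (not opp) -> no flip
Dir S: opp run (2,2) capped by B -> flip
Dir SE: first cell 'B' (not opp) -> no flip
All flips: (2,2)

Answer: ......
.WBWWW
.BBB..
.BBBB.
.B....
......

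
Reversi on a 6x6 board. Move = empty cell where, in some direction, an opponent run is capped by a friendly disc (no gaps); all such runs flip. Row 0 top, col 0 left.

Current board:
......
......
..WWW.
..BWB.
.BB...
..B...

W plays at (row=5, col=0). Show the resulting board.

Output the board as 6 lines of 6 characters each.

Answer: ......
......
..WWW.
..WWB.
.WB...
W.B...

Derivation:
Place W at (5,0); scan 8 dirs for brackets.
Dir NW: edge -> no flip
Dir N: first cell '.' (not opp) -> no flip
Dir NE: opp run (4,1) (3,2) capped by W -> flip
Dir W: edge -> no flip
Dir E: first cell '.' (not opp) -> no flip
Dir SW: edge -> no flip
Dir S: edge -> no flip
Dir SE: edge -> no flip
All flips: (3,2) (4,1)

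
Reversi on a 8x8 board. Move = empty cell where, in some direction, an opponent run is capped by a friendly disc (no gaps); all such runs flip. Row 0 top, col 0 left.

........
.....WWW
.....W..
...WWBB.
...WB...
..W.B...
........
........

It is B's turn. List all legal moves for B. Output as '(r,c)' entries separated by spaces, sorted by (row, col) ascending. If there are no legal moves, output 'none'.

(0,4): no bracket -> illegal
(0,5): flips 2 -> legal
(0,6): no bracket -> illegal
(0,7): no bracket -> illegal
(1,4): flips 1 -> legal
(2,2): flips 1 -> legal
(2,3): no bracket -> illegal
(2,4): flips 1 -> legal
(2,6): no bracket -> illegal
(2,7): no bracket -> illegal
(3,2): flips 3 -> legal
(4,1): no bracket -> illegal
(4,2): flips 1 -> legal
(4,5): no bracket -> illegal
(5,1): no bracket -> illegal
(5,3): no bracket -> illegal
(6,1): no bracket -> illegal
(6,2): no bracket -> illegal
(6,3): no bracket -> illegal

Answer: (0,5) (1,4) (2,2) (2,4) (3,2) (4,2)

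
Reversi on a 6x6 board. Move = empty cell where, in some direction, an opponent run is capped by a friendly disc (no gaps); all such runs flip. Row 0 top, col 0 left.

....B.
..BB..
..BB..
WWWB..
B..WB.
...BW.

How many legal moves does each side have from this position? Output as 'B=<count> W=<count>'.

-- B to move --
(2,0): flips 1 -> legal
(2,1): no bracket -> illegal
(3,4): no bracket -> illegal
(4,1): flips 1 -> legal
(4,2): flips 2 -> legal
(4,5): no bracket -> illegal
(5,2): no bracket -> illegal
(5,5): flips 1 -> legal
B mobility = 4
-- W to move --
(0,1): no bracket -> illegal
(0,2): flips 2 -> legal
(0,3): flips 3 -> legal
(0,5): no bracket -> illegal
(1,1): no bracket -> illegal
(1,4): flips 1 -> legal
(1,5): no bracket -> illegal
(2,1): no bracket -> illegal
(2,4): no bracket -> illegal
(3,4): flips 2 -> legal
(3,5): no bracket -> illegal
(4,1): no bracket -> illegal
(4,2): no bracket -> illegal
(4,5): flips 1 -> legal
(5,0): flips 1 -> legal
(5,1): no bracket -> illegal
(5,2): flips 1 -> legal
(5,5): no bracket -> illegal
W mobility = 7

Answer: B=4 W=7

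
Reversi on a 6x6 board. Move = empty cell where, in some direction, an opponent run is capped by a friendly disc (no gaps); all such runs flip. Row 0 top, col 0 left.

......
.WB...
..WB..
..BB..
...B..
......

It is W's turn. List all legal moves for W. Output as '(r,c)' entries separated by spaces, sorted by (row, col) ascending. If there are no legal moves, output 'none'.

Answer: (0,2) (1,3) (2,4) (4,2) (4,4)

Derivation:
(0,1): no bracket -> illegal
(0,2): flips 1 -> legal
(0,3): no bracket -> illegal
(1,3): flips 1 -> legal
(1,4): no bracket -> illegal
(2,1): no bracket -> illegal
(2,4): flips 1 -> legal
(3,1): no bracket -> illegal
(3,4): no bracket -> illegal
(4,1): no bracket -> illegal
(4,2): flips 1 -> legal
(4,4): flips 1 -> legal
(5,2): no bracket -> illegal
(5,3): no bracket -> illegal
(5,4): no bracket -> illegal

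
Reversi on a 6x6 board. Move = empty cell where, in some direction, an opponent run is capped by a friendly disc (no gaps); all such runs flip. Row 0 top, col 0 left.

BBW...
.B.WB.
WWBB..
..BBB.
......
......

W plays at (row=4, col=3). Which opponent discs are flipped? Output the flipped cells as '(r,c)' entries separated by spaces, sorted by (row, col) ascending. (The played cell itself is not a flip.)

Answer: (2,3) (3,2) (3,3)

Derivation:
Dir NW: opp run (3,2) capped by W -> flip
Dir N: opp run (3,3) (2,3) capped by W -> flip
Dir NE: opp run (3,4), next='.' -> no flip
Dir W: first cell '.' (not opp) -> no flip
Dir E: first cell '.' (not opp) -> no flip
Dir SW: first cell '.' (not opp) -> no flip
Dir S: first cell '.' (not opp) -> no flip
Dir SE: first cell '.' (not opp) -> no flip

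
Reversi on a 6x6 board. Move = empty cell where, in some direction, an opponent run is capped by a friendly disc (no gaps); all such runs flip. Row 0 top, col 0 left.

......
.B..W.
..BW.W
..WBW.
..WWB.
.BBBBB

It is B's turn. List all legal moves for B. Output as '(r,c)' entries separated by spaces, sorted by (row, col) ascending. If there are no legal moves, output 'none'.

Answer: (1,3) (2,1) (2,4) (3,1) (3,5) (4,1)

Derivation:
(0,3): no bracket -> illegal
(0,4): no bracket -> illegal
(0,5): no bracket -> illegal
(1,2): no bracket -> illegal
(1,3): flips 1 -> legal
(1,5): no bracket -> illegal
(2,1): flips 2 -> legal
(2,4): flips 2 -> legal
(3,1): flips 2 -> legal
(3,5): flips 1 -> legal
(4,1): flips 2 -> legal
(4,5): no bracket -> illegal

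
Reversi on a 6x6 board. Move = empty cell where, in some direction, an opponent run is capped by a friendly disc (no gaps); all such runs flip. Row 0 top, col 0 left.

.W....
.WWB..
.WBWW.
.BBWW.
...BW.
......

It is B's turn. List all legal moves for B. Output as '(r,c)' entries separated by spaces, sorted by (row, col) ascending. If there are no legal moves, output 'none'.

(0,0): flips 1 -> legal
(0,2): flips 1 -> legal
(0,3): no bracket -> illegal
(1,0): flips 3 -> legal
(1,4): flips 1 -> legal
(1,5): no bracket -> illegal
(2,0): flips 1 -> legal
(2,5): flips 3 -> legal
(3,0): no bracket -> illegal
(3,5): flips 3 -> legal
(4,2): no bracket -> illegal
(4,5): flips 1 -> legal
(5,3): no bracket -> illegal
(5,4): no bracket -> illegal
(5,5): flips 2 -> legal

Answer: (0,0) (0,2) (1,0) (1,4) (2,0) (2,5) (3,5) (4,5) (5,5)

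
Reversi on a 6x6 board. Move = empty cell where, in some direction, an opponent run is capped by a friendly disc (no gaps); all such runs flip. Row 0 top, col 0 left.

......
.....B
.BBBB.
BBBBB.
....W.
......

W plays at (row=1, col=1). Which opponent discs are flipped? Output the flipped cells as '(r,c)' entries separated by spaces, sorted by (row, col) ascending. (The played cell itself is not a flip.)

Dir NW: first cell '.' (not opp) -> no flip
Dir N: first cell '.' (not opp) -> no flip
Dir NE: first cell '.' (not opp) -> no flip
Dir W: first cell '.' (not opp) -> no flip
Dir E: first cell '.' (not opp) -> no flip
Dir SW: first cell '.' (not opp) -> no flip
Dir S: opp run (2,1) (3,1), next='.' -> no flip
Dir SE: opp run (2,2) (3,3) capped by W -> flip

Answer: (2,2) (3,3)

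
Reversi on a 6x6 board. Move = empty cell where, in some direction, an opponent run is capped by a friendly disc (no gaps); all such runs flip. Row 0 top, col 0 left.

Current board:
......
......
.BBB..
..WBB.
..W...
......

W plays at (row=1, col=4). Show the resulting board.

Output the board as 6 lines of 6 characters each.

Place W at (1,4); scan 8 dirs for brackets.
Dir NW: first cell '.' (not opp) -> no flip
Dir N: first cell '.' (not opp) -> no flip
Dir NE: first cell '.' (not opp) -> no flip
Dir W: first cell '.' (not opp) -> no flip
Dir E: first cell '.' (not opp) -> no flip
Dir SW: opp run (2,3) capped by W -> flip
Dir S: first cell '.' (not opp) -> no flip
Dir SE: first cell '.' (not opp) -> no flip
All flips: (2,3)

Answer: ......
....W.
.BBW..
..WBB.
..W...
......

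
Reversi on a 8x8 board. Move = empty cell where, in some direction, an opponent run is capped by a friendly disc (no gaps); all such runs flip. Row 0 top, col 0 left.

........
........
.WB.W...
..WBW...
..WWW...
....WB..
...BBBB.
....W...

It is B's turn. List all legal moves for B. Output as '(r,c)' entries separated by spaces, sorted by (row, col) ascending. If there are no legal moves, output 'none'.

(1,0): flips 4 -> legal
(1,1): no bracket -> illegal
(1,2): no bracket -> illegal
(1,3): no bracket -> illegal
(1,4): flips 4 -> legal
(1,5): flips 1 -> legal
(2,0): flips 1 -> legal
(2,3): no bracket -> illegal
(2,5): no bracket -> illegal
(3,0): no bracket -> illegal
(3,1): flips 1 -> legal
(3,5): flips 1 -> legal
(4,1): no bracket -> illegal
(4,5): flips 1 -> legal
(5,1): flips 1 -> legal
(5,2): flips 2 -> legal
(5,3): flips 2 -> legal
(7,3): no bracket -> illegal
(7,5): no bracket -> illegal

Answer: (1,0) (1,4) (1,5) (2,0) (3,1) (3,5) (4,5) (5,1) (5,2) (5,3)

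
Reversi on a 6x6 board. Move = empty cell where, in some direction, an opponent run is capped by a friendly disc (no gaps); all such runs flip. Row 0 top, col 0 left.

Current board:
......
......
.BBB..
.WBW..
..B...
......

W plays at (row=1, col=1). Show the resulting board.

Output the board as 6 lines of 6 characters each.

Place W at (1,1); scan 8 dirs for brackets.
Dir NW: first cell '.' (not opp) -> no flip
Dir N: first cell '.' (not opp) -> no flip
Dir NE: first cell '.' (not opp) -> no flip
Dir W: first cell '.' (not opp) -> no flip
Dir E: first cell '.' (not opp) -> no flip
Dir SW: first cell '.' (not opp) -> no flip
Dir S: opp run (2,1) capped by W -> flip
Dir SE: opp run (2,2) capped by W -> flip
All flips: (2,1) (2,2)

Answer: ......
.W....
.WWB..
.WBW..
..B...
......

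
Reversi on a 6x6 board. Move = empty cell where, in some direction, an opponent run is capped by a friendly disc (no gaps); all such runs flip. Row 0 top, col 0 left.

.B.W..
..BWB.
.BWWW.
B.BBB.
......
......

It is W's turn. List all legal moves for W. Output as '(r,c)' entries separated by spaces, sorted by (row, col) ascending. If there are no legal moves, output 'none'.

(0,0): no bracket -> illegal
(0,2): flips 1 -> legal
(0,4): flips 1 -> legal
(0,5): flips 1 -> legal
(1,0): no bracket -> illegal
(1,1): flips 1 -> legal
(1,5): flips 1 -> legal
(2,0): flips 1 -> legal
(2,5): flips 1 -> legal
(3,1): no bracket -> illegal
(3,5): no bracket -> illegal
(4,0): no bracket -> illegal
(4,1): flips 1 -> legal
(4,2): flips 2 -> legal
(4,3): flips 1 -> legal
(4,4): flips 2 -> legal
(4,5): flips 1 -> legal

Answer: (0,2) (0,4) (0,5) (1,1) (1,5) (2,0) (2,5) (4,1) (4,2) (4,3) (4,4) (4,5)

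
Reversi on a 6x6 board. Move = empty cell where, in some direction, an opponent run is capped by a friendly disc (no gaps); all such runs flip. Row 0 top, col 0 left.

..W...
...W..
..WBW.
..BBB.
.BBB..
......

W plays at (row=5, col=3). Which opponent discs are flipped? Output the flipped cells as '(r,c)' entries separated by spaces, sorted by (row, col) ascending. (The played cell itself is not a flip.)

Answer: (2,3) (3,3) (4,3)

Derivation:
Dir NW: opp run (4,2), next='.' -> no flip
Dir N: opp run (4,3) (3,3) (2,3) capped by W -> flip
Dir NE: first cell '.' (not opp) -> no flip
Dir W: first cell '.' (not opp) -> no flip
Dir E: first cell '.' (not opp) -> no flip
Dir SW: edge -> no flip
Dir S: edge -> no flip
Dir SE: edge -> no flip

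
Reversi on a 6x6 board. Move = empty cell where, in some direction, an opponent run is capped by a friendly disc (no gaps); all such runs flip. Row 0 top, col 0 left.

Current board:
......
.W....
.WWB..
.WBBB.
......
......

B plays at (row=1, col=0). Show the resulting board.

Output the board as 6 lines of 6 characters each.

Place B at (1,0); scan 8 dirs for brackets.
Dir NW: edge -> no flip
Dir N: first cell '.' (not opp) -> no flip
Dir NE: first cell '.' (not opp) -> no flip
Dir W: edge -> no flip
Dir E: opp run (1,1), next='.' -> no flip
Dir SW: edge -> no flip
Dir S: first cell '.' (not opp) -> no flip
Dir SE: opp run (2,1) capped by B -> flip
All flips: (2,1)

Answer: ......
BW....
.BWB..
.WBBB.
......
......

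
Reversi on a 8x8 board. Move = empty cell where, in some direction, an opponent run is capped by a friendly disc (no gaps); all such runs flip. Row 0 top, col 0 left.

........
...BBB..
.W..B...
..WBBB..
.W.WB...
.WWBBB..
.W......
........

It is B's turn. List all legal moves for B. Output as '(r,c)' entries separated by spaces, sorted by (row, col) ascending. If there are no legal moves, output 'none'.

Answer: (1,0) (3,1) (4,2) (5,0) (7,0)

Derivation:
(1,0): flips 3 -> legal
(1,1): no bracket -> illegal
(1,2): no bracket -> illegal
(2,0): no bracket -> illegal
(2,2): no bracket -> illegal
(2,3): no bracket -> illegal
(3,0): no bracket -> illegal
(3,1): flips 1 -> legal
(4,0): no bracket -> illegal
(4,2): flips 1 -> legal
(5,0): flips 2 -> legal
(6,0): no bracket -> illegal
(6,2): no bracket -> illegal
(6,3): no bracket -> illegal
(7,0): flips 3 -> legal
(7,1): no bracket -> illegal
(7,2): no bracket -> illegal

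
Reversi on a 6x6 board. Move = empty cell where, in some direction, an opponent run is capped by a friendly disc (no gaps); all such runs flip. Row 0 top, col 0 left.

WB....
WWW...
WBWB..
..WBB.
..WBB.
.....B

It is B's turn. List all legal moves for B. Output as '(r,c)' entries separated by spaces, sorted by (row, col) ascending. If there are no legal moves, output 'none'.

Answer: (0,3) (3,1) (4,1) (5,1)

Derivation:
(0,2): no bracket -> illegal
(0,3): flips 1 -> legal
(1,3): no bracket -> illegal
(3,0): no bracket -> illegal
(3,1): flips 1 -> legal
(4,1): flips 2 -> legal
(5,1): flips 1 -> legal
(5,2): no bracket -> illegal
(5,3): no bracket -> illegal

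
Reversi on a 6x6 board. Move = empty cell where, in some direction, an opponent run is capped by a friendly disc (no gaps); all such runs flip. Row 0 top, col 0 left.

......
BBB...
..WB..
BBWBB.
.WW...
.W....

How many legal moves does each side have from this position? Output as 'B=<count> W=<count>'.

-- B to move --
(1,3): flips 1 -> legal
(2,1): flips 1 -> legal
(4,0): no bracket -> illegal
(4,3): no bracket -> illegal
(5,0): flips 2 -> legal
(5,2): flips 4 -> legal
(5,3): flips 1 -> legal
B mobility = 5
-- W to move --
(0,0): flips 1 -> legal
(0,1): no bracket -> illegal
(0,2): flips 1 -> legal
(0,3): no bracket -> illegal
(1,3): no bracket -> illegal
(1,4): flips 1 -> legal
(2,0): flips 1 -> legal
(2,1): flips 1 -> legal
(2,4): flips 2 -> legal
(2,5): no bracket -> illegal
(3,5): flips 2 -> legal
(4,0): flips 1 -> legal
(4,3): no bracket -> illegal
(4,4): flips 1 -> legal
(4,5): no bracket -> illegal
W mobility = 9

Answer: B=5 W=9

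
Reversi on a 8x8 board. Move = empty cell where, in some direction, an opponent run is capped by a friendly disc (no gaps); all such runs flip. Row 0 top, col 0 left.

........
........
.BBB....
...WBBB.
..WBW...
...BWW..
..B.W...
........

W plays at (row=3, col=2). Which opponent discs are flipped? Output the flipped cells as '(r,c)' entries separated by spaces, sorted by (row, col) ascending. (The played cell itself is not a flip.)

Dir NW: opp run (2,1), next='.' -> no flip
Dir N: opp run (2,2), next='.' -> no flip
Dir NE: opp run (2,3), next='.' -> no flip
Dir W: first cell '.' (not opp) -> no flip
Dir E: first cell 'W' (not opp) -> no flip
Dir SW: first cell '.' (not opp) -> no flip
Dir S: first cell 'W' (not opp) -> no flip
Dir SE: opp run (4,3) capped by W -> flip

Answer: (4,3)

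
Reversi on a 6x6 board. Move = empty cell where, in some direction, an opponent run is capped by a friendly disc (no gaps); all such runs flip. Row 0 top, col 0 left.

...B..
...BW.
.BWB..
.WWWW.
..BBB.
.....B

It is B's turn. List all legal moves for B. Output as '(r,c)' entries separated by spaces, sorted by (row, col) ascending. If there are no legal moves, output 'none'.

Answer: (0,5) (1,1) (1,2) (1,5) (2,0) (2,4) (2,5) (4,0) (4,1) (4,5)

Derivation:
(0,4): no bracket -> illegal
(0,5): flips 1 -> legal
(1,1): flips 2 -> legal
(1,2): flips 2 -> legal
(1,5): flips 1 -> legal
(2,0): flips 1 -> legal
(2,4): flips 2 -> legal
(2,5): flips 2 -> legal
(3,0): no bracket -> illegal
(3,5): no bracket -> illegal
(4,0): flips 2 -> legal
(4,1): flips 2 -> legal
(4,5): flips 1 -> legal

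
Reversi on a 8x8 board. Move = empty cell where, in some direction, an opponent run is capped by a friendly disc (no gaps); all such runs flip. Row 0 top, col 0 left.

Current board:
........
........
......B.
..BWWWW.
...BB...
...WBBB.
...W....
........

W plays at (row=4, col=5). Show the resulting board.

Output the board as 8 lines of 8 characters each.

Answer: ........
........
......B.
..BWWWW.
...BBW..
...WWBB.
...W....
........

Derivation:
Place W at (4,5); scan 8 dirs for brackets.
Dir NW: first cell 'W' (not opp) -> no flip
Dir N: first cell 'W' (not opp) -> no flip
Dir NE: first cell 'W' (not opp) -> no flip
Dir W: opp run (4,4) (4,3), next='.' -> no flip
Dir E: first cell '.' (not opp) -> no flip
Dir SW: opp run (5,4) capped by W -> flip
Dir S: opp run (5,5), next='.' -> no flip
Dir SE: opp run (5,6), next='.' -> no flip
All flips: (5,4)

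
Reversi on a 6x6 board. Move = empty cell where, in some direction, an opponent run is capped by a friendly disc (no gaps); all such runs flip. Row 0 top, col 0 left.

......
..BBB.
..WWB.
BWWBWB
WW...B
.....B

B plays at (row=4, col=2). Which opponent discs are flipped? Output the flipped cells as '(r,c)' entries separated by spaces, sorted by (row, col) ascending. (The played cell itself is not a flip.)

Dir NW: opp run (3,1), next='.' -> no flip
Dir N: opp run (3,2) (2,2) capped by B -> flip
Dir NE: first cell 'B' (not opp) -> no flip
Dir W: opp run (4,1) (4,0), next=edge -> no flip
Dir E: first cell '.' (not opp) -> no flip
Dir SW: first cell '.' (not opp) -> no flip
Dir S: first cell '.' (not opp) -> no flip
Dir SE: first cell '.' (not opp) -> no flip

Answer: (2,2) (3,2)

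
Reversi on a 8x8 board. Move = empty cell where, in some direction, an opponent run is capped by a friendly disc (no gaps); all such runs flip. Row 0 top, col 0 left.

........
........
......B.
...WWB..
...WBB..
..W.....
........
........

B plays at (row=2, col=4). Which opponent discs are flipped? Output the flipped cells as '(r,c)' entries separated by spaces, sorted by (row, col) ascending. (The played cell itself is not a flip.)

Answer: (3,4)

Derivation:
Dir NW: first cell '.' (not opp) -> no flip
Dir N: first cell '.' (not opp) -> no flip
Dir NE: first cell '.' (not opp) -> no flip
Dir W: first cell '.' (not opp) -> no flip
Dir E: first cell '.' (not opp) -> no flip
Dir SW: opp run (3,3), next='.' -> no flip
Dir S: opp run (3,4) capped by B -> flip
Dir SE: first cell 'B' (not opp) -> no flip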